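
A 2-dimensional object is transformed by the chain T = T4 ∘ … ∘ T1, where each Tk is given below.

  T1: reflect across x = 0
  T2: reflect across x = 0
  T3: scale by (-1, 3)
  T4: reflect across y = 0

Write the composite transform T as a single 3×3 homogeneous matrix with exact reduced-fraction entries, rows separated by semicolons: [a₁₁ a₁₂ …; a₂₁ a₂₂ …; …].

T1 = [-1 0 0; 0 1 0; 0 0 1]
T2·T1 = [1 0 0; 0 1 0; 0 0 1]
T3·…·T1 = [-1 0 0; 0 3 0; 0 0 1]
T4·…·T1 = [-1 0 0; 0 -3 0; 0 0 1]

T = [-1 0 0; 0 -3 0; 0 0 1]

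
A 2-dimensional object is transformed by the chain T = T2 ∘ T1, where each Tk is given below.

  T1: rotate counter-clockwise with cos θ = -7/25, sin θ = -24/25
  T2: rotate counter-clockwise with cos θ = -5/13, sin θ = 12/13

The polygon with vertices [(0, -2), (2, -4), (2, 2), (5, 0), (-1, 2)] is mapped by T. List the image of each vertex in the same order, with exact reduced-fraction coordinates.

image vertices: (72/325, -646/325), (158/65, -244/65), (574/325, 718/325), (323/65, 36/65), (-79/65, 122/65)

T1 rotate counter-clockwise with cos θ = -7/25, sin θ = -24/25: (0, -2) → (-48/25, 14/25); (2, -4) → (-22/5, -4/5); (2, 2) → (34/25, -62/25); (5, 0) → (-7/5, -24/5); (-1, 2) → (11/5, 2/5)
T2 rotate counter-clockwise with cos θ = -5/13, sin θ = 12/13: (-48/25, 14/25) → (72/325, -646/325); (-22/5, -4/5) → (158/65, -244/65); (34/25, -62/25) → (574/325, 718/325); (-7/5, -24/5) → (323/65, 36/65); (11/5, 2/5) → (-79/65, 122/65)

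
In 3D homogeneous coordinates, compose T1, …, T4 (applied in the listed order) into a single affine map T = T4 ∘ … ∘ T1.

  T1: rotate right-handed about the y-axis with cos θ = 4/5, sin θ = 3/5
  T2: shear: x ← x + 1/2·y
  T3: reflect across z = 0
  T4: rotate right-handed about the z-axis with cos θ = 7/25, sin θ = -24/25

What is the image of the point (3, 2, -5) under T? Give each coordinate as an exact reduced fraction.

T1 rotate right-handed about the y-axis with cos θ = 4/5, sin θ = 3/5: (3, 2, -5) → (-3/5, 2, -29/5)
T2 shear: x ← x + 1/2·y: (-3/5, 2, -29/5) → (2/5, 2, -29/5)
T3 reflect across z = 0: (2/5, 2, -29/5) → (2/5, 2, 29/5)
T4 rotate right-handed about the z-axis with cos θ = 7/25, sin θ = -24/25: (2/5, 2, 29/5) → (254/125, 22/125, 29/5)

T(p) = (254/125, 22/125, 29/5)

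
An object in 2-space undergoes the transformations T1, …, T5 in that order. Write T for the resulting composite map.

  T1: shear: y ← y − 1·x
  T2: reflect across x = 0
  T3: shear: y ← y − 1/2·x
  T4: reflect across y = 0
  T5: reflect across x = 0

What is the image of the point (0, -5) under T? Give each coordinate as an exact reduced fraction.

T(p) = (0, 5)

T1 shear: y ← y − 1·x: (0, -5) → (0, -5)
T2 reflect across x = 0: (0, -5) → (0, -5)
T3 shear: y ← y − 1/2·x: (0, -5) → (0, -5)
T4 reflect across y = 0: (0, -5) → (0, 5)
T5 reflect across x = 0: (0, 5) → (0, 5)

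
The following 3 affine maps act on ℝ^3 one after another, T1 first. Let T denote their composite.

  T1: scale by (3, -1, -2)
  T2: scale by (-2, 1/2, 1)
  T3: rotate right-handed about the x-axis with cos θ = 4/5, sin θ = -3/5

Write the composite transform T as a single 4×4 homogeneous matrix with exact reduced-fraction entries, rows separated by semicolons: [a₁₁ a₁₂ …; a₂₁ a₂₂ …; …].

T1 = [3 0 0 0; 0 -1 0 0; 0 0 -2 0; 0 0 0 1]
T2·T1 = [-6 0 0 0; 0 -1/2 0 0; 0 0 -2 0; 0 0 0 1]
T3·…·T1 = [-6 0 0 0; 0 -2/5 -6/5 0; 0 3/10 -8/5 0; 0 0 0 1]

T = [-6 0 0 0; 0 -2/5 -6/5 0; 0 3/10 -8/5 0; 0 0 0 1]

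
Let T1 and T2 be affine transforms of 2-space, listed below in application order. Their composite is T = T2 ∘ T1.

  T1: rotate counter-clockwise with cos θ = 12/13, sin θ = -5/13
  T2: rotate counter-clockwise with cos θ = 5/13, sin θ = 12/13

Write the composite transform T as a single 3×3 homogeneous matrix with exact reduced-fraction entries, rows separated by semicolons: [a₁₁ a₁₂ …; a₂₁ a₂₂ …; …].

T1 = [12/13 5/13 0; -5/13 12/13 0; 0 0 1]
T2·T1 = [120/169 -119/169 0; 119/169 120/169 0; 0 0 1]

T = [120/169 -119/169 0; 119/169 120/169 0; 0 0 1]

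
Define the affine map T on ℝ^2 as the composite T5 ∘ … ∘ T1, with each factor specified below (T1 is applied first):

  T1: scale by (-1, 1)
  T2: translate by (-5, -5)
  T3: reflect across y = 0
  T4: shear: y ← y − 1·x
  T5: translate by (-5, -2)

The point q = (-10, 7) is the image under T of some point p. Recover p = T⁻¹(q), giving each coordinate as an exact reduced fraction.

p = (0, 1)

T1 = [-1 0 0; 0 1 0; 0 0 1]
T2·T1 = [-1 0 -5; 0 1 -5; 0 0 1]
T3·…·T1 = [-1 0 -5; 0 -1 5; 0 0 1]
T4·…·T1 = [-1 0 -5; 1 -1 10; 0 0 1]
T5·…·T1 = [-1 0 -10; 1 -1 8; 0 0 1]
det M = 1; M⁻¹ = [-1 0 -10; -1 -1 -2; 0 0 1]
M⁻¹ · (-10, 7)ᵀ = (0, 1)ᵀ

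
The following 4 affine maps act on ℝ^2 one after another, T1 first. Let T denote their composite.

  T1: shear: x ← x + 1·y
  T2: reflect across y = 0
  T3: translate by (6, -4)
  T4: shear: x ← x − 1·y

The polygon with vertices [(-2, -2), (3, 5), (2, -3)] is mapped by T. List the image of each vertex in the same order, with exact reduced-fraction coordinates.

image vertices: (4, -2), (23, -9), (6, -1)

T1 shear: x ← x + 1·y: (-2, -2) → (-4, -2); (3, 5) → (8, 5); (2, -3) → (-1, -3)
T2 reflect across y = 0: (-4, -2) → (-4, 2); (8, 5) → (8, -5); (-1, -3) → (-1, 3)
T3 translate by (6, -4): (-4, 2) → (2, -2); (8, -5) → (14, -9); (-1, 3) → (5, -1)
T4 shear: x ← x − 1·y: (2, -2) → (4, -2); (14, -9) → (23, -9); (5, -1) → (6, -1)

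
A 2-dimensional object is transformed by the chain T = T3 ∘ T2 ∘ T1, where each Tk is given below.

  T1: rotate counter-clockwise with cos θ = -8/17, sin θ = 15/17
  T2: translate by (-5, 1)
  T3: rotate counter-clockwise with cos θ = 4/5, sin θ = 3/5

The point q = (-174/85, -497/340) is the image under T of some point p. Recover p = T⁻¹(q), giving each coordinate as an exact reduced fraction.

p = (-2, -7/4)

T1 = [-8/17 -15/17 0; 15/17 -8/17 0; 0 0 1]
T2·T1 = [-8/17 -15/17 -5; 15/17 -8/17 1; 0 0 1]
T3·…·T1 = [-77/85 -36/85 -23/5; 36/85 -77/85 -11/5; 0 0 1]
det M = 1; M⁻¹ = [-77/85 36/85 -55/17; -36/85 -77/85 -67/17; 0 0 1]
M⁻¹ · (-174/85, -497/340)ᵀ = (-2, -7/4)ᵀ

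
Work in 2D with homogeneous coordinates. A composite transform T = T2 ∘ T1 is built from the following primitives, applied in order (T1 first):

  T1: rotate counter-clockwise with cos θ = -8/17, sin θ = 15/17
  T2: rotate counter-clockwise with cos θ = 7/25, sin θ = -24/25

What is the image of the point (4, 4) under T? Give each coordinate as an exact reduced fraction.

T1 rotate counter-clockwise with cos θ = -8/17, sin θ = 15/17: (4, 4) → (-92/17, 28/17)
T2 rotate counter-clockwise with cos θ = 7/25, sin θ = -24/25: (-92/17, 28/17) → (28/425, 2404/425)

T(p) = (28/425, 2404/425)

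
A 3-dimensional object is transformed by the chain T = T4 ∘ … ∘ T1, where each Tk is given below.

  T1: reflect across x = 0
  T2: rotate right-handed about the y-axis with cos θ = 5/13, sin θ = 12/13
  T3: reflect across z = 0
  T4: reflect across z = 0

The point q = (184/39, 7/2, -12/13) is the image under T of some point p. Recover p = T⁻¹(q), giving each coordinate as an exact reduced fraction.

T1 = [-1 0 0 0; 0 1 0 0; 0 0 1 0; 0 0 0 1]
T2·T1 = [-5/13 0 12/13 0; 0 1 0 0; 12/13 0 5/13 0; 0 0 0 1]
T3·…·T1 = [-5/13 0 12/13 0; 0 1 0 0; -12/13 0 -5/13 0; 0 0 0 1]
T4·…·T1 = [-5/13 0 12/13 0; 0 1 0 0; 12/13 0 5/13 0; 0 0 0 1]
det M = -1; M⁻¹ = [-5/13 0 12/13 0; 0 1 0 0; 12/13 0 5/13 0; 0 0 0 1]
M⁻¹ · (184/39, 7/2, -12/13)ᵀ = (-8/3, 7/2, 4)ᵀ

p = (-8/3, 7/2, 4)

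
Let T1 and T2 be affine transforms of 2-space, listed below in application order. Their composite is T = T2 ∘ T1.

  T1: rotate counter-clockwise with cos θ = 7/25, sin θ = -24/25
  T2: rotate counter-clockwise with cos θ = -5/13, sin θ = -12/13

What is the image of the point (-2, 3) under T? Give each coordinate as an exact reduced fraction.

T1 rotate counter-clockwise with cos θ = 7/25, sin θ = -24/25: (-2, 3) → (58/25, 69/25)
T2 rotate counter-clockwise with cos θ = -5/13, sin θ = -12/13: (58/25, 69/25) → (538/325, -1041/325)

T(p) = (538/325, -1041/325)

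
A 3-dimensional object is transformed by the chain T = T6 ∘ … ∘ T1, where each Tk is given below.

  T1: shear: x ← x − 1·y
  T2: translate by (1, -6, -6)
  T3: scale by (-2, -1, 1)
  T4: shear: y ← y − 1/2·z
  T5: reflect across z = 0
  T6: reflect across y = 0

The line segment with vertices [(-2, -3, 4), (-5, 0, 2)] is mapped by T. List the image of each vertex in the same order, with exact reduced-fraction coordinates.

T1 shear: x ← x − 1·y: (-2, -3, 4) → (1, -3, 4); (-5, 0, 2) → (-5, 0, 2)
T2 translate by (1, -6, -6): (1, -3, 4) → (2, -9, -2); (-5, 0, 2) → (-4, -6, -4)
T3 scale by (-2, -1, 1): (2, -9, -2) → (-4, 9, -2); (-4, -6, -4) → (8, 6, -4)
T4 shear: y ← y − 1/2·z: (-4, 9, -2) → (-4, 10, -2); (8, 6, -4) → (8, 8, -4)
T5 reflect across z = 0: (-4, 10, -2) → (-4, 10, 2); (8, 8, -4) → (8, 8, 4)
T6 reflect across y = 0: (-4, 10, 2) → (-4, -10, 2); (8, 8, 4) → (8, -8, 4)

image vertices: (-4, -10, 2), (8, -8, 4)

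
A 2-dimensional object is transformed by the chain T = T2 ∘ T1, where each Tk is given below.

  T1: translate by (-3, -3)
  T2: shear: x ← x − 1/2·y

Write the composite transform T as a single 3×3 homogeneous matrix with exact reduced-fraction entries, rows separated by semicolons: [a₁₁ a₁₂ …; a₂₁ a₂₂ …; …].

T1 = [1 0 -3; 0 1 -3; 0 0 1]
T2·T1 = [1 -1/2 -3/2; 0 1 -3; 0 0 1]

T = [1 -1/2 -3/2; 0 1 -3; 0 0 1]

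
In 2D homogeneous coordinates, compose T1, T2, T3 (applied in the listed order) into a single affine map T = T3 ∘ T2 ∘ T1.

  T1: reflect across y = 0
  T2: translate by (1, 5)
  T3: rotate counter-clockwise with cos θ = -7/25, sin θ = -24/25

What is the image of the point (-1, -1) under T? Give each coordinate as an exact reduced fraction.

T(p) = (144/25, -42/25)

T1 reflect across y = 0: (-1, -1) → (-1, 1)
T2 translate by (1, 5): (-1, 1) → (0, 6)
T3 rotate counter-clockwise with cos θ = -7/25, sin θ = -24/25: (0, 6) → (144/25, -42/25)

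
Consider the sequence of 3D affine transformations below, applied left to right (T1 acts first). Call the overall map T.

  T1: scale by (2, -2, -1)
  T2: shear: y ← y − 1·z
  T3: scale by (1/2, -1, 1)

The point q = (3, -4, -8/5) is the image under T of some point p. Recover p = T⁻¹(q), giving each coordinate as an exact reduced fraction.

p = (3, -6/5, 8/5)

T1 = [2 0 0 0; 0 -2 0 0; 0 0 -1 0; 0 0 0 1]
T2·T1 = [2 0 0 0; 0 -2 1 0; 0 0 -1 0; 0 0 0 1]
T3·…·T1 = [1 0 0 0; 0 2 -1 0; 0 0 -1 0; 0 0 0 1]
det M = -2; M⁻¹ = [1 0 0 0; 0 1/2 -1/2 0; 0 0 -1 0; 0 0 0 1]
M⁻¹ · (3, -4, -8/5)ᵀ = (3, -6/5, 8/5)ᵀ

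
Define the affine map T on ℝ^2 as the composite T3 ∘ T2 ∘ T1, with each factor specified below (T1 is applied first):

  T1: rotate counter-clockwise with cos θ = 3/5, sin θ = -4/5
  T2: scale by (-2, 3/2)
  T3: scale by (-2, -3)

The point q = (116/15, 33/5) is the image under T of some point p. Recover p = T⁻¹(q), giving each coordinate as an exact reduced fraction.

p = (7/3, 2/3)

T1 = [3/5 4/5 0; -4/5 3/5 0; 0 0 1]
T2·T1 = [-6/5 -8/5 0; -6/5 9/10 0; 0 0 1]
T3·…·T1 = [12/5 16/5 0; 18/5 -27/10 0; 0 0 1]
det M = -18; M⁻¹ = [3/20 8/45 0; 1/5 -2/15 0; 0 0 1]
M⁻¹ · (116/15, 33/5)ᵀ = (7/3, 2/3)ᵀ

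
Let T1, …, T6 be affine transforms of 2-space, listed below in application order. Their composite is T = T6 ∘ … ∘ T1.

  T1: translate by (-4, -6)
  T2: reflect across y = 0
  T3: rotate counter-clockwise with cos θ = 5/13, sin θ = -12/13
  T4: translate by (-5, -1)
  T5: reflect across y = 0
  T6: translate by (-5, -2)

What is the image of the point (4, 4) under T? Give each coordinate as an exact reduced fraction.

T(p) = (-106/13, -23/13)

T1 translate by (-4, -6): (4, 4) → (0, -2)
T2 reflect across y = 0: (0, -2) → (0, 2)
T3 rotate counter-clockwise with cos θ = 5/13, sin θ = -12/13: (0, 2) → (24/13, 10/13)
T4 translate by (-5, -1): (24/13, 10/13) → (-41/13, -3/13)
T5 reflect across y = 0: (-41/13, -3/13) → (-41/13, 3/13)
T6 translate by (-5, -2): (-41/13, 3/13) → (-106/13, -23/13)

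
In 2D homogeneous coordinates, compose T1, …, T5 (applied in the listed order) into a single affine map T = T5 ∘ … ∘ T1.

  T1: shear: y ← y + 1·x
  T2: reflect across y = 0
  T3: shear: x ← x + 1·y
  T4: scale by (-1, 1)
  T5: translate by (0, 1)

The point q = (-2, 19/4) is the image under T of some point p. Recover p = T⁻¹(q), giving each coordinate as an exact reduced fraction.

T1 = [1 0 0; 1 1 0; 0 0 1]
T2·T1 = [1 0 0; -1 -1 0; 0 0 1]
T3·…·T1 = [0 -1 0; -1 -1 0; 0 0 1]
T4·…·T1 = [0 1 0; -1 -1 0; 0 0 1]
T5·…·T1 = [0 1 0; -1 -1 1; 0 0 1]
det M = 1; M⁻¹ = [-1 -1 1; 1 0 0; 0 0 1]
M⁻¹ · (-2, 19/4)ᵀ = (-7/4, -2)ᵀ

p = (-7/4, -2)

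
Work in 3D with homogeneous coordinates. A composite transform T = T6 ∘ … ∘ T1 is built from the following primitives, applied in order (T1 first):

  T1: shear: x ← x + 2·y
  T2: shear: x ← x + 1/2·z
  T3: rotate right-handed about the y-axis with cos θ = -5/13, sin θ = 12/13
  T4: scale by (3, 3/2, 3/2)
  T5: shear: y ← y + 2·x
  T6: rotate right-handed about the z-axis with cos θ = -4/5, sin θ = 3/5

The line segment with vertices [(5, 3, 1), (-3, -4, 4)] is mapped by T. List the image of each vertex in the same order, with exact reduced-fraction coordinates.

image vertices: (183/10, 69/10, -33/2), (-2556/65, -1083/65, 132/13)

T1 shear: x ← x + 2·y: (5, 3, 1) → (11, 3, 1); (-3, -4, 4) → (-11, -4, 4)
T2 shear: x ← x + 1/2·z: (11, 3, 1) → (23/2, 3, 1); (-11, -4, 4) → (-9, -4, 4)
T3 rotate right-handed about the y-axis with cos θ = -5/13, sin θ = 12/13: (23/2, 3, 1) → (-7/2, 3, -11); (-9, -4, 4) → (93/13, -4, 88/13)
T4 scale by (3, 3/2, 3/2): (-7/2, 3, -11) → (-21/2, 9/2, -33/2); (93/13, -4, 88/13) → (279/13, -6, 132/13)
T5 shear: y ← y + 2·x: (-21/2, 9/2, -33/2) → (-21/2, -33/2, -33/2); (279/13, -6, 132/13) → (279/13, 480/13, 132/13)
T6 rotate right-handed about the z-axis with cos θ = -4/5, sin θ = 3/5: (-21/2, -33/2, -33/2) → (183/10, 69/10, -33/2); (279/13, 480/13, 132/13) → (-2556/65, -1083/65, 132/13)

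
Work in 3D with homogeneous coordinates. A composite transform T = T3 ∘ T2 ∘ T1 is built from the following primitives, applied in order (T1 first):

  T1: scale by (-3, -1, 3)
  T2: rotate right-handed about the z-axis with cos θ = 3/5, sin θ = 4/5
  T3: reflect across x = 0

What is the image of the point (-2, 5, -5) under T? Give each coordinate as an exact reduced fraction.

T1 scale by (-3, -1, 3): (-2, 5, -5) → (6, -5, -15)
T2 rotate right-handed about the z-axis with cos θ = 3/5, sin θ = 4/5: (6, -5, -15) → (38/5, 9/5, -15)
T3 reflect across x = 0: (38/5, 9/5, -15) → (-38/5, 9/5, -15)

T(p) = (-38/5, 9/5, -15)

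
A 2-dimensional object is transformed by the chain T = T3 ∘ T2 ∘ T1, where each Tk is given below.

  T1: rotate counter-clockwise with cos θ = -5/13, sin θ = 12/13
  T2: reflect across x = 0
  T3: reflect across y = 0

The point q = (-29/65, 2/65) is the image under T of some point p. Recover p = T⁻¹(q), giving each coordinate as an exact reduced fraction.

T1 = [-5/13 -12/13 0; 12/13 -5/13 0; 0 0 1]
T2·T1 = [5/13 12/13 0; 12/13 -5/13 0; 0 0 1]
T3·…·T1 = [5/13 12/13 0; -12/13 5/13 0; 0 0 1]
det M = 1; M⁻¹ = [5/13 -12/13 0; 12/13 5/13 0; 0 0 1]
M⁻¹ · (-29/65, 2/65)ᵀ = (-1/5, -2/5)ᵀ

p = (-1/5, -2/5)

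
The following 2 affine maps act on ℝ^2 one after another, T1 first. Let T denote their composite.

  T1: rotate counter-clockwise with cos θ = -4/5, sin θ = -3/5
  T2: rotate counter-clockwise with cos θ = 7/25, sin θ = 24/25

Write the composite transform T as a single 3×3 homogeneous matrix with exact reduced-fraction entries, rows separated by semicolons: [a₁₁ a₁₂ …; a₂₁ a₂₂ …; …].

T1 = [-4/5 3/5 0; -3/5 -4/5 0; 0 0 1]
T2·T1 = [44/125 117/125 0; -117/125 44/125 0; 0 0 1]

T = [44/125 117/125 0; -117/125 44/125 0; 0 0 1]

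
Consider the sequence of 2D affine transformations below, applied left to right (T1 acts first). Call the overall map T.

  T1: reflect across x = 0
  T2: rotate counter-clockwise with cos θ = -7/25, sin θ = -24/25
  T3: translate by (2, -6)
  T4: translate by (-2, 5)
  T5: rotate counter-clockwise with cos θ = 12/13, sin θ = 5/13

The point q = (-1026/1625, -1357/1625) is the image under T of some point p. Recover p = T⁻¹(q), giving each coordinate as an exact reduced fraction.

p = (1/5, -1)

T1 = [-1 0 0; 0 1 0; 0 0 1]
T2·T1 = [7/25 24/25 0; 24/25 -7/25 0; 0 0 1]
T3·…·T1 = [7/25 24/25 2; 24/25 -7/25 -6; 0 0 1]
T4·…·T1 = [7/25 24/25 0; 24/25 -7/25 -1; 0 0 1]
T5·…·T1 = [-36/325 323/325 5/13; 323/325 36/325 -12/13; 0 0 1]
det M = -1; M⁻¹ = [-36/325 323/325 24/25; 323/325 36/325 -7/25; 0 0 1]
M⁻¹ · (-1026/1625, -1357/1625)ᵀ = (1/5, -1)ᵀ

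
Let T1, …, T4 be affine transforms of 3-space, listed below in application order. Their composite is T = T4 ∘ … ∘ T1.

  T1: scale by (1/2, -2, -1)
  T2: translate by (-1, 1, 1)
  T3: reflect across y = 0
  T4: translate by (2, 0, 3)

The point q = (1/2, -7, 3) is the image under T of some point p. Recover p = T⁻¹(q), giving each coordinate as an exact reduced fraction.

T1 = [1/2 0 0 0; 0 -2 0 0; 0 0 -1 0; 0 0 0 1]
T2·T1 = [1/2 0 0 -1; 0 -2 0 1; 0 0 -1 1; 0 0 0 1]
T3·…·T1 = [1/2 0 0 -1; 0 2 0 -1; 0 0 -1 1; 0 0 0 1]
T4·…·T1 = [1/2 0 0 1; 0 2 0 -1; 0 0 -1 4; 0 0 0 1]
det M = -1; M⁻¹ = [2 0 0 -2; 0 1/2 0 1/2; 0 0 -1 4; 0 0 0 1]
M⁻¹ · (1/2, -7, 3)ᵀ = (-1, -3, 1)ᵀ

p = (-1, -3, 1)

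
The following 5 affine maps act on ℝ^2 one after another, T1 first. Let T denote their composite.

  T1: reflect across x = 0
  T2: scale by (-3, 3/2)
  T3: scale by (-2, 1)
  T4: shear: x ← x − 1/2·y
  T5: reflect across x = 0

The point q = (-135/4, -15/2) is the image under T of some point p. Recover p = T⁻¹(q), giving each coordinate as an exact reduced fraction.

T1 = [-1 0 0; 0 1 0; 0 0 1]
T2·T1 = [3 0 0; 0 3/2 0; 0 0 1]
T3·…·T1 = [-6 0 0; 0 3/2 0; 0 0 1]
T4·…·T1 = [-6 -3/4 0; 0 3/2 0; 0 0 1]
T5·…·T1 = [6 3/4 0; 0 3/2 0; 0 0 1]
det M = 9; M⁻¹ = [1/6 -1/12 0; 0 2/3 0; 0 0 1]
M⁻¹ · (-135/4, -15/2)ᵀ = (-5, -5)ᵀ

p = (-5, -5)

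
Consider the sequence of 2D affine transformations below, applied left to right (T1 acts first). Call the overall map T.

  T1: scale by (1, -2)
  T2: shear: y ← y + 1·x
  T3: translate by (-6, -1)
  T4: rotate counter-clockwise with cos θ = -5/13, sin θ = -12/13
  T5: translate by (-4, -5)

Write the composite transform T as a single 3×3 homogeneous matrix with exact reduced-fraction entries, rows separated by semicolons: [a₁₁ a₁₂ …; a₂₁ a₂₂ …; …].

T = [7/13 -24/13 -34/13; -17/13 10/13 12/13; 0 0 1]

T1 = [1 0 0; 0 -2 0; 0 0 1]
T2·T1 = [1 0 0; 1 -2 0; 0 0 1]
T3·…·T1 = [1 0 -6; 1 -2 -1; 0 0 1]
T4·…·T1 = [7/13 -24/13 18/13; -17/13 10/13 77/13; 0 0 1]
T5·…·T1 = [7/13 -24/13 -34/13; -17/13 10/13 12/13; 0 0 1]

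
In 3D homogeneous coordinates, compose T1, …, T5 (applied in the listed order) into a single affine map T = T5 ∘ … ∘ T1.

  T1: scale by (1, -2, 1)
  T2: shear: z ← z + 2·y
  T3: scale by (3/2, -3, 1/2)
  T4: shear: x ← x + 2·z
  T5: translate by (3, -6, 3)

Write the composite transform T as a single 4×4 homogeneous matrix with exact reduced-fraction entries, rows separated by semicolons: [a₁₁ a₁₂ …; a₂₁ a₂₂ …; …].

T1 = [1 0 0 0; 0 -2 0 0; 0 0 1 0; 0 0 0 1]
T2·T1 = [1 0 0 0; 0 -2 0 0; 0 -4 1 0; 0 0 0 1]
T3·…·T1 = [3/2 0 0 0; 0 6 0 0; 0 -2 1/2 0; 0 0 0 1]
T4·…·T1 = [3/2 -4 1 0; 0 6 0 0; 0 -2 1/2 0; 0 0 0 1]
T5·…·T1 = [3/2 -4 1 3; 0 6 0 -6; 0 -2 1/2 3; 0 0 0 1]

T = [3/2 -4 1 3; 0 6 0 -6; 0 -2 1/2 3; 0 0 0 1]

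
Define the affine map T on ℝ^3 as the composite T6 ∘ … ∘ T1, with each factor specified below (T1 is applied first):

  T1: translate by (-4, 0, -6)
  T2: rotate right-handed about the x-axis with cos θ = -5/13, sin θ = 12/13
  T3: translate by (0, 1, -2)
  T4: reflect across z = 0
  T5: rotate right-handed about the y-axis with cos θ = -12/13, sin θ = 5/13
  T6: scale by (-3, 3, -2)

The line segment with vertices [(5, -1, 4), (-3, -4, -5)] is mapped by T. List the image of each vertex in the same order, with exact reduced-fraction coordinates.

T1 translate by (-4, 0, -6): (5, -1, 4) → (1, -1, -2); (-3, -4, -5) → (-7, -4, -11)
T2 rotate right-handed about the x-axis with cos θ = -5/13, sin θ = 12/13: (1, -1, -2) → (1, 29/13, -2/13); (-7, -4, -11) → (-7, 152/13, 7/13)
T3 translate by (0, 1, -2): (1, 29/13, -2/13) → (1, 42/13, -28/13); (-7, 152/13, 7/13) → (-7, 165/13, -19/13)
T4 reflect across z = 0: (1, 42/13, -28/13) → (1, 42/13, 28/13); (-7, 165/13, -19/13) → (-7, 165/13, 19/13)
T5 rotate right-handed about the y-axis with cos θ = -12/13, sin θ = 5/13: (1, 42/13, 28/13) → (-16/169, 42/13, -401/169); (-7, 165/13, 19/13) → (1187/169, 165/13, 227/169)
T6 scale by (-3, 3, -2): (-16/169, 42/13, -401/169) → (48/169, 126/13, 802/169); (1187/169, 165/13, 227/169) → (-3561/169, 495/13, -454/169)

image vertices: (48/169, 126/13, 802/169), (-3561/169, 495/13, -454/169)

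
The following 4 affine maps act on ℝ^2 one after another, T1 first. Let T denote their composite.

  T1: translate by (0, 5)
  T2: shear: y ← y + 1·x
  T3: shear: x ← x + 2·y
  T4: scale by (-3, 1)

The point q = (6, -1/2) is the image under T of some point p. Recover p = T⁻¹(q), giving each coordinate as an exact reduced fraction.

p = (-1, -9/2)

T1 = [1 0 0; 0 1 5; 0 0 1]
T2·T1 = [1 0 0; 1 1 5; 0 0 1]
T3·…·T1 = [3 2 10; 1 1 5; 0 0 1]
T4·…·T1 = [-9 -6 -30; 1 1 5; 0 0 1]
det M = -3; M⁻¹ = [-1/3 -2 0; 1/3 3 -5; 0 0 1]
M⁻¹ · (6, -1/2)ᵀ = (-1, -9/2)ᵀ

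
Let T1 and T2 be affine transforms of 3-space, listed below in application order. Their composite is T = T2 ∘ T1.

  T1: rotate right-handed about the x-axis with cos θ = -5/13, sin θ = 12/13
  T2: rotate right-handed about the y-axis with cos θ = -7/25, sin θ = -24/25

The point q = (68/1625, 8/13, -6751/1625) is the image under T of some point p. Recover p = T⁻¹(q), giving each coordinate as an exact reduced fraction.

p = (-4, 4/5, -1)

T1 = [1 0 0 0; 0 -5/13 -12/13 0; 0 12/13 -5/13 0; 0 0 0 1]
T2·T1 = [-7/25 -288/325 24/65 0; 0 -5/13 -12/13 0; 24/25 -84/325 7/65 0; 0 0 0 1]
det M = 1; M⁻¹ = [-7/25 0 24/25 0; -288/325 -5/13 -84/325 0; 24/65 -12/13 7/65 0; 0 0 0 1]
M⁻¹ · (68/1625, 8/13, -6751/1625)ᵀ = (-4, 4/5, -1)ᵀ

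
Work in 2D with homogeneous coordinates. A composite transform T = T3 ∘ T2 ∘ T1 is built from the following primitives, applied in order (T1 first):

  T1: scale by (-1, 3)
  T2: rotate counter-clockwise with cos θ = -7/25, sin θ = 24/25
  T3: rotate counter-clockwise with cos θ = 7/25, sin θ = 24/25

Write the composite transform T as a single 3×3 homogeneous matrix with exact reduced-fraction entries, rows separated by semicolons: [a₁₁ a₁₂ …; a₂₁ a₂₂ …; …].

T = [1 0 0; 0 -3 0; 0 0 1]

T1 = [-1 0 0; 0 3 0; 0 0 1]
T2·T1 = [7/25 -72/25 0; -24/25 -21/25 0; 0 0 1]
T3·…·T1 = [1 0 0; 0 -3 0; 0 0 1]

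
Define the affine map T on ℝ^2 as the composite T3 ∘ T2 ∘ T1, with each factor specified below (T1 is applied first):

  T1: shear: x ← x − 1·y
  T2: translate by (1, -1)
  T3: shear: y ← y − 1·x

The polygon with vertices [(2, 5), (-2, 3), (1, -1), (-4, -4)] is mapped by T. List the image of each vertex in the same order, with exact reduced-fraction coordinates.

T1 shear: x ← x − 1·y: (2, 5) → (-3, 5); (-2, 3) → (-5, 3); (1, -1) → (2, -1); (-4, -4) → (0, -4)
T2 translate by (1, -1): (-3, 5) → (-2, 4); (-5, 3) → (-4, 2); (2, -1) → (3, -2); (0, -4) → (1, -5)
T3 shear: y ← y − 1·x: (-2, 4) → (-2, 6); (-4, 2) → (-4, 6); (3, -2) → (3, -5); (1, -5) → (1, -6)

image vertices: (-2, 6), (-4, 6), (3, -5), (1, -6)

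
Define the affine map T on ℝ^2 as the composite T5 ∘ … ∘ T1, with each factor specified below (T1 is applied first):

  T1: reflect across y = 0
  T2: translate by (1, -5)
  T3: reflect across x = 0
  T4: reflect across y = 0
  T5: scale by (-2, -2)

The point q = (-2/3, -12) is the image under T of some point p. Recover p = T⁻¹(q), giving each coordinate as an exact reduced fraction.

p = (-4/3, 1)

T1 = [1 0 0; 0 -1 0; 0 0 1]
T2·T1 = [1 0 1; 0 -1 -5; 0 0 1]
T3·…·T1 = [-1 0 -1; 0 -1 -5; 0 0 1]
T4·…·T1 = [-1 0 -1; 0 1 5; 0 0 1]
T5·…·T1 = [2 0 2; 0 -2 -10; 0 0 1]
det M = -4; M⁻¹ = [1/2 0 -1; 0 -1/2 -5; 0 0 1]
M⁻¹ · (-2/3, -12)ᵀ = (-4/3, 1)ᵀ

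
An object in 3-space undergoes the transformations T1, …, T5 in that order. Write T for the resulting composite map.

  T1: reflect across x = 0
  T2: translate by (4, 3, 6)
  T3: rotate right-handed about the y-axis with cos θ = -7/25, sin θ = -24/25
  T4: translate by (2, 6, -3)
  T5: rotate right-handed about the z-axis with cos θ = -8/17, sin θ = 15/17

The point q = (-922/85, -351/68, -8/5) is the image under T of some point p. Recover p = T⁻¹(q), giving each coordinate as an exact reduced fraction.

p = (9/4, 3, -5)

T1 = [-1 0 0 0; 0 1 0 0; 0 0 1 0; 0 0 0 1]
T2·T1 = [-1 0 0 4; 0 1 0 3; 0 0 1 6; 0 0 0 1]
T3·…·T1 = [7/25 0 -24/25 -172/25; 0 1 0 3; -24/25 0 -7/25 54/25; 0 0 0 1]
T4·…·T1 = [7/25 0 -24/25 -122/25; 0 1 0 9; -24/25 0 -7/25 -21/25; 0 0 0 1]
T5·…·T1 = [-56/425 -15/17 192/425 -2399/425; 21/85 -8/17 -72/85 -726/85; -24/25 0 -7/25 -21/25; 0 0 0 1]
det M = -1; M⁻¹ = [-56/425 21/85 -24/25 14/25; -15/17 -8/17 0 -9; 192/425 -72/85 -7/25 -123/25; 0 0 0 1]
M⁻¹ · (-922/85, -351/68, -8/5)ᵀ = (9/4, 3, -5)ᵀ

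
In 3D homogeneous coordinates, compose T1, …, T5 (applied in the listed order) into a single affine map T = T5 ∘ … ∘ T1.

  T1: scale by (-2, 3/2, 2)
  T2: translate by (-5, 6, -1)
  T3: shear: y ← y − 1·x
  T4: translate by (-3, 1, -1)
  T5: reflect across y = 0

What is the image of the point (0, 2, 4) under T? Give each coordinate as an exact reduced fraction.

T(p) = (-8, -15, 6)

T1 scale by (-2, 3/2, 2): (0, 2, 4) → (0, 3, 8)
T2 translate by (-5, 6, -1): (0, 3, 8) → (-5, 9, 7)
T3 shear: y ← y − 1·x: (-5, 9, 7) → (-5, 14, 7)
T4 translate by (-3, 1, -1): (-5, 14, 7) → (-8, 15, 6)
T5 reflect across y = 0: (-8, 15, 6) → (-8, -15, 6)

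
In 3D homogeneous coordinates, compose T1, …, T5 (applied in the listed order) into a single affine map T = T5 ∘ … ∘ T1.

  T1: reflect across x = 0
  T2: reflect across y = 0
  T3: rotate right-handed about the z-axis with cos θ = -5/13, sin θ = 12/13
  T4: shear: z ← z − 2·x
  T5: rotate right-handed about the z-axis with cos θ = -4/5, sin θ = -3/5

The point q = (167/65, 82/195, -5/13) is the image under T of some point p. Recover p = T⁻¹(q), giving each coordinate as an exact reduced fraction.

T1 = [-1 0 0 0; 0 1 0 0; 0 0 1 0; 0 0 0 1]
T2·T1 = [-1 0 0 0; 0 -1 0 0; 0 0 1 0; 0 0 0 1]
T3·…·T1 = [5/13 12/13 0 0; -12/13 5/13 0 0; 0 0 1 0; 0 0 0 1]
T4·…·T1 = [5/13 12/13 0 0; -12/13 5/13 0 0; -10/13 -24/13 1 0; 0 0 0 1]
T5·…·T1 = [-56/65 -33/65 0 0; 33/65 -56/65 0 0; -10/13 -24/13 1 0; 0 0 0 1]
det M = 1; M⁻¹ = [-56/65 33/65 0 0; -33/65 -56/65 0 0; -8/5 -6/5 1 0; 0 0 0 1]
M⁻¹ · (167/65, 82/195, -5/13)ᵀ = (-2, -5/3, -5)ᵀ

p = (-2, -5/3, -5)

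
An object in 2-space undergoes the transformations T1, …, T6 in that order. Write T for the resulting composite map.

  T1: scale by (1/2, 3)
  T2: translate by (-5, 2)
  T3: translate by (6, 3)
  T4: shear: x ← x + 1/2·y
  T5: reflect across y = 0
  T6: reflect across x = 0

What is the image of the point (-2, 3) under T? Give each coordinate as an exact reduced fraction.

T1 scale by (1/2, 3): (-2, 3) → (-1, 9)
T2 translate by (-5, 2): (-1, 9) → (-6, 11)
T3 translate by (6, 3): (-6, 11) → (0, 14)
T4 shear: x ← x + 1/2·y: (0, 14) → (7, 14)
T5 reflect across y = 0: (7, 14) → (7, -14)
T6 reflect across x = 0: (7, -14) → (-7, -14)

T(p) = (-7, -14)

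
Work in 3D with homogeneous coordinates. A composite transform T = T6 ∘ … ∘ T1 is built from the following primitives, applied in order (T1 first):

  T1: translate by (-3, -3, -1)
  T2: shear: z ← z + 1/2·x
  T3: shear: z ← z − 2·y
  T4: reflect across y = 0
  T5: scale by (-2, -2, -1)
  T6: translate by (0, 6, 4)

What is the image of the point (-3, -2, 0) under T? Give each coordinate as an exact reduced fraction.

T(p) = (12, -4, -2)

T1 translate by (-3, -3, -1): (-3, -2, 0) → (-6, -5, -1)
T2 shear: z ← z + 1/2·x: (-6, -5, -1) → (-6, -5, -4)
T3 shear: z ← z − 2·y: (-6, -5, -4) → (-6, -5, 6)
T4 reflect across y = 0: (-6, -5, 6) → (-6, 5, 6)
T5 scale by (-2, -2, -1): (-6, 5, 6) → (12, -10, -6)
T6 translate by (0, 6, 4): (12, -10, -6) → (12, -4, -2)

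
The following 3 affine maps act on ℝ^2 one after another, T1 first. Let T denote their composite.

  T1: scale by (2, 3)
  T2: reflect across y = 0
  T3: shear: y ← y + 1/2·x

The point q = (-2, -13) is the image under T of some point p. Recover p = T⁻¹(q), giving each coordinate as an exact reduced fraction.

p = (-1, 4)

T1 = [2 0 0; 0 3 0; 0 0 1]
T2·T1 = [2 0 0; 0 -3 0; 0 0 1]
T3·…·T1 = [2 0 0; 1 -3 0; 0 0 1]
det M = -6; M⁻¹ = [1/2 0 0; 1/6 -1/3 0; 0 0 1]
M⁻¹ · (-2, -13)ᵀ = (-1, 4)ᵀ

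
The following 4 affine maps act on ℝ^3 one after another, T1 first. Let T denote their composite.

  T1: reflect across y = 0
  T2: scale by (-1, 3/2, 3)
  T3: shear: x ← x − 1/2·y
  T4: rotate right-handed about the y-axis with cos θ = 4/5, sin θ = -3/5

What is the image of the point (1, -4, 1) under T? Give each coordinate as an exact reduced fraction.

T(p) = (-5, 6, 0)

T1 reflect across y = 0: (1, -4, 1) → (1, 4, 1)
T2 scale by (-1, 3/2, 3): (1, 4, 1) → (-1, 6, 3)
T3 shear: x ← x − 1/2·y: (-1, 6, 3) → (-4, 6, 3)
T4 rotate right-handed about the y-axis with cos θ = 4/5, sin θ = -3/5: (-4, 6, 3) → (-5, 6, 0)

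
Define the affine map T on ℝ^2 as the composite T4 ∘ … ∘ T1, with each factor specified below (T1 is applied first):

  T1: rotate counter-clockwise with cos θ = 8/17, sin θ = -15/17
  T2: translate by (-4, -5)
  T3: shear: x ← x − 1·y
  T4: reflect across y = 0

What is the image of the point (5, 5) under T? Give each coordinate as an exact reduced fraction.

T(p) = (167/17, 120/17)

T1 rotate counter-clockwise with cos θ = 8/17, sin θ = -15/17: (5, 5) → (115/17, -35/17)
T2 translate by (-4, -5): (115/17, -35/17) → (47/17, -120/17)
T3 shear: x ← x − 1·y: (47/17, -120/17) → (167/17, -120/17)
T4 reflect across y = 0: (167/17, -120/17) → (167/17, 120/17)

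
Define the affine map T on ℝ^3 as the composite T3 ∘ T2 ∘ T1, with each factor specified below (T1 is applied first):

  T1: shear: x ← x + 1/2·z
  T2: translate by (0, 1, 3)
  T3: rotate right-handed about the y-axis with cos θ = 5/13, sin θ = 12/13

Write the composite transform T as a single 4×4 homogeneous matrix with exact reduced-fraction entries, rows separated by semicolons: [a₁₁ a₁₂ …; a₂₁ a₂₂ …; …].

T = [5/13 0 29/26 36/13; 0 1 0 1; -12/13 0 -1/13 15/13; 0 0 0 1]

T1 = [1 0 1/2 0; 0 1 0 0; 0 0 1 0; 0 0 0 1]
T2·T1 = [1 0 1/2 0; 0 1 0 1; 0 0 1 3; 0 0 0 1]
T3·…·T1 = [5/13 0 29/26 36/13; 0 1 0 1; -12/13 0 -1/13 15/13; 0 0 0 1]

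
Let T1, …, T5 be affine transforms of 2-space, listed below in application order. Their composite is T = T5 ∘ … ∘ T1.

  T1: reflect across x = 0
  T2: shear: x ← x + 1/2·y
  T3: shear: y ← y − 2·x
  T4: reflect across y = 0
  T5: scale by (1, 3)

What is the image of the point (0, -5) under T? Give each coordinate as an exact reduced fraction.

T(p) = (-5/2, 0)

T1 reflect across x = 0: (0, -5) → (0, -5)
T2 shear: x ← x + 1/2·y: (0, -5) → (-5/2, -5)
T3 shear: y ← y − 2·x: (-5/2, -5) → (-5/2, 0)
T4 reflect across y = 0: (-5/2, 0) → (-5/2, 0)
T5 scale by (1, 3): (-5/2, 0) → (-5/2, 0)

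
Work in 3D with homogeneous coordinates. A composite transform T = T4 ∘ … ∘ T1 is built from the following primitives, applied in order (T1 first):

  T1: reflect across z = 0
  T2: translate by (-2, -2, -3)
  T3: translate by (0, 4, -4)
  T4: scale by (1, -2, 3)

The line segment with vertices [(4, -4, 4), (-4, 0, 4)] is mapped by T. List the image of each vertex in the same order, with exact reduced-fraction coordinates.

image vertices: (2, 4, -33), (-6, -4, -33)

T1 reflect across z = 0: (4, -4, 4) → (4, -4, -4); (-4, 0, 4) → (-4, 0, -4)
T2 translate by (-2, -2, -3): (4, -4, -4) → (2, -6, -7); (-4, 0, -4) → (-6, -2, -7)
T3 translate by (0, 4, -4): (2, -6, -7) → (2, -2, -11); (-6, -2, -7) → (-6, 2, -11)
T4 scale by (1, -2, 3): (2, -2, -11) → (2, 4, -33); (-6, 2, -11) → (-6, -4, -33)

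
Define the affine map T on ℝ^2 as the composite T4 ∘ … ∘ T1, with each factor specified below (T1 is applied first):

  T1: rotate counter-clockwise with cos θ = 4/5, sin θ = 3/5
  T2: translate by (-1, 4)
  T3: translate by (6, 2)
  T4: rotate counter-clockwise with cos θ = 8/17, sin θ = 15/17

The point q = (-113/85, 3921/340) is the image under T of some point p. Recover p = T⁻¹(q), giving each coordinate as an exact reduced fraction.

T1 = [4/5 -3/5 0; 3/5 4/5 0; 0 0 1]
T2·T1 = [4/5 -3/5 -1; 3/5 4/5 4; 0 0 1]
T3·…·T1 = [4/5 -3/5 5; 3/5 4/5 6; 0 0 1]
T4·…·T1 = [-13/85 -84/85 -50/17; 84/85 -13/85 123/17; 0 0 1]
det M = 1; M⁻¹ = [-13/85 84/85 -38/5; -84/85 -13/85 -9/5; 0 0 1]
M⁻¹ · (-113/85, 3921/340)ᵀ = (4, -9/4)ᵀ

p = (4, -9/4)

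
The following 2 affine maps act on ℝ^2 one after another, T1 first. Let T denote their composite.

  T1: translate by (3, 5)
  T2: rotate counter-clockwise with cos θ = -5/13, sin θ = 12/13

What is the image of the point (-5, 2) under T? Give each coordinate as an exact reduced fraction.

T1 translate by (3, 5): (-5, 2) → (-2, 7)
T2 rotate counter-clockwise with cos θ = -5/13, sin θ = 12/13: (-2, 7) → (-74/13, -59/13)

T(p) = (-74/13, -59/13)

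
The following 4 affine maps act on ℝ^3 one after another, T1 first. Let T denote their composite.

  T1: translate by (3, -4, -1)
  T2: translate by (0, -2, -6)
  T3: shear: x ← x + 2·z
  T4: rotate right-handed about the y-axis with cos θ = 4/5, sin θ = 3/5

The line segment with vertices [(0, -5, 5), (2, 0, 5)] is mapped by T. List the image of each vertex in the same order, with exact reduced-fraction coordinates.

T1 translate by (3, -4, -1): (0, -5, 5) → (3, -9, 4); (2, 0, 5) → (5, -4, 4)
T2 translate by (0, -2, -6): (3, -9, 4) → (3, -11, -2); (5, -4, 4) → (5, -6, -2)
T3 shear: x ← x + 2·z: (3, -11, -2) → (-1, -11, -2); (5, -6, -2) → (1, -6, -2)
T4 rotate right-handed about the y-axis with cos θ = 4/5, sin θ = 3/5: (-1, -11, -2) → (-2, -11, -1); (1, -6, -2) → (-2/5, -6, -11/5)

image vertices: (-2, -11, -1), (-2/5, -6, -11/5)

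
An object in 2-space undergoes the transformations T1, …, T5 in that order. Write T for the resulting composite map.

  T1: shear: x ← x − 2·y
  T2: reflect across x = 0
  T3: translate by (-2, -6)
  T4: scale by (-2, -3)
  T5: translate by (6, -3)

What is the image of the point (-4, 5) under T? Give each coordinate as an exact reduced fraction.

T(p) = (-18, 0)

T1 shear: x ← x − 2·y: (-4, 5) → (-14, 5)
T2 reflect across x = 0: (-14, 5) → (14, 5)
T3 translate by (-2, -6): (14, 5) → (12, -1)
T4 scale by (-2, -3): (12, -1) → (-24, 3)
T5 translate by (6, -3): (-24, 3) → (-18, 0)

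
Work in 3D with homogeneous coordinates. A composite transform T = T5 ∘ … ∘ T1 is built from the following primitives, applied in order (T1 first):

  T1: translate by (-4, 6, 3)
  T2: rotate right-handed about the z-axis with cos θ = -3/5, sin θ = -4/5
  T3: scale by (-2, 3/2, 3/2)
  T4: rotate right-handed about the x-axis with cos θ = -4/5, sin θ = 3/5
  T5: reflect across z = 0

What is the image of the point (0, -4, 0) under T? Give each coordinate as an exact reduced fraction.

T1 translate by (-4, 6, 3): (0, -4, 0) → (-4, 2, 3)
T2 rotate right-handed about the z-axis with cos θ = -3/5, sin θ = -4/5: (-4, 2, 3) → (4, 2, 3)
T3 scale by (-2, 3/2, 3/2): (4, 2, 3) → (-8, 3, 9/2)
T4 rotate right-handed about the x-axis with cos θ = -4/5, sin θ = 3/5: (-8, 3, 9/2) → (-8, -51/10, -9/5)
T5 reflect across z = 0: (-8, -51/10, -9/5) → (-8, -51/10, 9/5)

T(p) = (-8, -51/10, 9/5)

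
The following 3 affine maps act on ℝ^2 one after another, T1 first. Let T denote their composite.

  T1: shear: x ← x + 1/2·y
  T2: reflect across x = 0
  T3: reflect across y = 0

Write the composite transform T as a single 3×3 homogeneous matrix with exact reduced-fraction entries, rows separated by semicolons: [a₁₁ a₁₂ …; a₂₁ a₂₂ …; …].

T1 = [1 1/2 0; 0 1 0; 0 0 1]
T2·T1 = [-1 -1/2 0; 0 1 0; 0 0 1]
T3·…·T1 = [-1 -1/2 0; 0 -1 0; 0 0 1]

T = [-1 -1/2 0; 0 -1 0; 0 0 1]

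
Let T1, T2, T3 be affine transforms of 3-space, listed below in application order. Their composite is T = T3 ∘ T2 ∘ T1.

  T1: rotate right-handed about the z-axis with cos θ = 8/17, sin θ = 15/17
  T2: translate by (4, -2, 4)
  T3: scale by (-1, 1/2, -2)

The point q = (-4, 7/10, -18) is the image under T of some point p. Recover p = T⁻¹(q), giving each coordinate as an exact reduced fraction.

p = (3, 8/5, 5)

T1 = [8/17 -15/17 0 0; 15/17 8/17 0 0; 0 0 1 0; 0 0 0 1]
T2·T1 = [8/17 -15/17 0 4; 15/17 8/17 0 -2; 0 0 1 4; 0 0 0 1]
T3·…·T1 = [-8/17 15/17 0 -4; 15/34 4/17 0 -1; 0 0 -2 -8; 0 0 0 1]
det M = 1; M⁻¹ = [-8/17 30/17 0 -2/17; 15/17 16/17 0 76/17; 0 0 -1/2 -4; 0 0 0 1]
M⁻¹ · (-4, 7/10, -18)ᵀ = (3, 8/5, 5)ᵀ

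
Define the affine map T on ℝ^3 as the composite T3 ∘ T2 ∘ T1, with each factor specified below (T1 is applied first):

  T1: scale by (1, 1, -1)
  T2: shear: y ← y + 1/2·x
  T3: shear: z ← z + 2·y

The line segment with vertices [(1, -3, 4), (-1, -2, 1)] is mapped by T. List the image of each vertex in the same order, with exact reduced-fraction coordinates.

image vertices: (1, -5/2, -9), (-1, -5/2, -6)

T1 scale by (1, 1, -1): (1, -3, 4) → (1, -3, -4); (-1, -2, 1) → (-1, -2, -1)
T2 shear: y ← y + 1/2·x: (1, -3, -4) → (1, -5/2, -4); (-1, -2, -1) → (-1, -5/2, -1)
T3 shear: z ← z + 2·y: (1, -5/2, -4) → (1, -5/2, -9); (-1, -5/2, -1) → (-1, -5/2, -6)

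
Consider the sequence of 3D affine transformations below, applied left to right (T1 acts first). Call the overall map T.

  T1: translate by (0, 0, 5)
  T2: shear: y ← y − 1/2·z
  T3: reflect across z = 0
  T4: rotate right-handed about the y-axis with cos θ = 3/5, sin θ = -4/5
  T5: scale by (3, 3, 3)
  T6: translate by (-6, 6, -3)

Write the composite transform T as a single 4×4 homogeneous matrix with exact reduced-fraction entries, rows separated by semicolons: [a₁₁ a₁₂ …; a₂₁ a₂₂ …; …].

T1 = [1 0 0 0; 0 1 0 0; 0 0 1 5; 0 0 0 1]
T2·T1 = [1 0 0 0; 0 1 -1/2 -5/2; 0 0 1 5; 0 0 0 1]
T3·…·T1 = [1 0 0 0; 0 1 -1/2 -5/2; 0 0 -1 -5; 0 0 0 1]
T4·…·T1 = [3/5 0 4/5 4; 0 1 -1/2 -5/2; 4/5 0 -3/5 -3; 0 0 0 1]
T5·…·T1 = [9/5 0 12/5 12; 0 3 -3/2 -15/2; 12/5 0 -9/5 -9; 0 0 0 1]
T6·…·T1 = [9/5 0 12/5 6; 0 3 -3/2 -3/2; 12/5 0 -9/5 -12; 0 0 0 1]

T = [9/5 0 12/5 6; 0 3 -3/2 -3/2; 12/5 0 -9/5 -12; 0 0 0 1]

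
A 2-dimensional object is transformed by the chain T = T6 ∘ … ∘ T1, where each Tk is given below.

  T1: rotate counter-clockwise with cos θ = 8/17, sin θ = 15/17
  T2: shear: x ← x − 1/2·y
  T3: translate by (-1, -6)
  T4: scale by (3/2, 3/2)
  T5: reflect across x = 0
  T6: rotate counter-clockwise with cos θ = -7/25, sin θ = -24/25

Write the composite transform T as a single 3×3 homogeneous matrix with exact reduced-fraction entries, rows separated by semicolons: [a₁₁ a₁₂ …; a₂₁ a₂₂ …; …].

T = [2181/1700 177/850 -453/50; -279/850 -768/425 27/25; 0 0 1]

T1 = [8/17 -15/17 0; 15/17 8/17 0; 0 0 1]
T2·T1 = [1/34 -19/17 0; 15/17 8/17 0; 0 0 1]
T3·…·T1 = [1/34 -19/17 -1; 15/17 8/17 -6; 0 0 1]
T4·…·T1 = [3/68 -57/34 -3/2; 45/34 12/17 -9; 0 0 1]
T5·…·T1 = [-3/68 57/34 3/2; 45/34 12/17 -9; 0 0 1]
T6·…·T1 = [2181/1700 177/850 -453/50; -279/850 -768/425 27/25; 0 0 1]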